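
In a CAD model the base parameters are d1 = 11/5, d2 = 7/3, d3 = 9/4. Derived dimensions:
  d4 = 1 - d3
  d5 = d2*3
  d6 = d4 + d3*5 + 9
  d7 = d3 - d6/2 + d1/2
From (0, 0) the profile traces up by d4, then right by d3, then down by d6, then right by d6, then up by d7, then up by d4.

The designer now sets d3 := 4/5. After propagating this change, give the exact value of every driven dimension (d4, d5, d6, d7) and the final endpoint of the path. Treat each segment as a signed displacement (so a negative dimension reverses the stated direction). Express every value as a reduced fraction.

d4 = 1/5
d5 = 7
d6 = 66/5
d7 = -47/10
endpoint = (14, -35/2)

Apply edit: d3 := 4/5
  d4 = 1 - d3 = 1/5
  d5 = d2*3 = 7
  d6 = d4 + d3*5 + 9 = 66/5
  d7 = d3 - d6/2 + d1/2 = -47/10
Walk from origin (0, 0):
  seg 1: up by d4 = 1/5 → (0, 1/5)
  seg 2: right by d3 = 4/5 → (4/5, 1/5)
  seg 3: down by d6 = 66/5 → (4/5, -13)
  seg 4: right by d6 = 66/5 → (14, -13)
  seg 5: up by d7 = -47/10 → (14, -177/10)
  seg 6: up by d4 = 1/5 → (14, -35/2)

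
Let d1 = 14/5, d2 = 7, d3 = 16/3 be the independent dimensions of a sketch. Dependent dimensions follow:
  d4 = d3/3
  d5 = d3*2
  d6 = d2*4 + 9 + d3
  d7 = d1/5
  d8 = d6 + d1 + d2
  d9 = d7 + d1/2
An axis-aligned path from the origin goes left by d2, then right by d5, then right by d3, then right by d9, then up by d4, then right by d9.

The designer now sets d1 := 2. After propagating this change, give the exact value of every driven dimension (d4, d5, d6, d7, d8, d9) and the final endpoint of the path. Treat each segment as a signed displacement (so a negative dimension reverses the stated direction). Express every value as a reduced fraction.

Apply edit: d1 := 2
  d4 = d3/3 = 16/9
  d5 = d3*2 = 32/3
  d6 = d2*4 + 9 + d3 = 127/3
  d7 = d1/5 = 2/5
  d8 = d6 + d1 + d2 = 154/3
  d9 = d7 + d1/2 = 7/5
Walk from origin (0, 0):
  seg 1: left by d2 = 7 → (-7, 0)
  seg 2: right by d5 = 32/3 → (11/3, 0)
  seg 3: right by d3 = 16/3 → (9, 0)
  seg 4: right by d9 = 7/5 → (52/5, 0)
  seg 5: up by d4 = 16/9 → (52/5, 16/9)
  seg 6: right by d9 = 7/5 → (59/5, 16/9)

d4 = 16/9
d5 = 32/3
d6 = 127/3
d7 = 2/5
d8 = 154/3
d9 = 7/5
endpoint = (59/5, 16/9)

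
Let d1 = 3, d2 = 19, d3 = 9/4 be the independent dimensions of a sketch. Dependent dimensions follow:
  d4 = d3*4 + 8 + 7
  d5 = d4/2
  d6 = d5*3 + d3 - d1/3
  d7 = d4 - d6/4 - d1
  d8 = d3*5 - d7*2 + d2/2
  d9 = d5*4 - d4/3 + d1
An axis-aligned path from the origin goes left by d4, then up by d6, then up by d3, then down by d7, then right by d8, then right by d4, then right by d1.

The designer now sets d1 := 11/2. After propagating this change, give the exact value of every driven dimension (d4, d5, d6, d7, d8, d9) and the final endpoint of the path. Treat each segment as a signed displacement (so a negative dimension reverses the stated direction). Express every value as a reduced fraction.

Apply edit: d1 := 11/2
  d4 = d3*4 + 8 + 7 = 24
  d5 = d4/2 = 12
  d6 = d5*3 + d3 - d1/3 = 437/12
  d7 = d4 - d6/4 - d1 = 451/48
  d8 = d3*5 - d7*2 + d2/2 = 47/24
  d9 = d5*4 - d4/3 + d1 = 91/2
Walk from origin (0, 0):
  seg 1: left by d4 = 24 → (-24, 0)
  seg 2: up by d6 = 437/12 → (-24, 437/12)
  seg 3: up by d3 = 9/4 → (-24, 116/3)
  seg 4: down by d7 = 451/48 → (-24, 1405/48)
  seg 5: right by d8 = 47/24 → (-529/24, 1405/48)
  seg 6: right by d4 = 24 → (47/24, 1405/48)
  seg 7: right by d1 = 11/2 → (179/24, 1405/48)

d4 = 24
d5 = 12
d6 = 437/12
d7 = 451/48
d8 = 47/24
d9 = 91/2
endpoint = (179/24, 1405/48)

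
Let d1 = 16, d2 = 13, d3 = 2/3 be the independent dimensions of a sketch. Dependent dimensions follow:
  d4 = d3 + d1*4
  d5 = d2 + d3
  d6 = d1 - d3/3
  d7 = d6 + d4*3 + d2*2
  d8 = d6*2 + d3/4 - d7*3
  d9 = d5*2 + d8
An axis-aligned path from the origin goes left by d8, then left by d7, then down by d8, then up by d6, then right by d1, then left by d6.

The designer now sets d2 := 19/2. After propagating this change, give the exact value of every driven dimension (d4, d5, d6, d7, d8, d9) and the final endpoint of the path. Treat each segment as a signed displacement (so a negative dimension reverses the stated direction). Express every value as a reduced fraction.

Apply edit: d2 := 19/2
  d4 = d3 + d1*4 = 194/3
  d5 = d2 + d3 = 61/6
  d6 = d1 - d3/3 = 142/9
  d7 = d6 + d4*3 + d2*2 = 2059/9
  d8 = d6*2 + d3/4 - d7*3 = -11783/18
  d9 = d5*2 + d8 = -11417/18
Walk from origin (0, 0):
  seg 1: left by d8 = -11783/18 → (11783/18, 0)
  seg 2: left by d7 = 2059/9 → (2555/6, 0)
  seg 3: down by d8 = -11783/18 → (2555/6, 11783/18)
  seg 4: up by d6 = 142/9 → (2555/6, 12067/18)
  seg 5: right by d1 = 16 → (2651/6, 12067/18)
  seg 6: left by d6 = 142/9 → (7669/18, 12067/18)

d4 = 194/3
d5 = 61/6
d6 = 142/9
d7 = 2059/9
d8 = -11783/18
d9 = -11417/18
endpoint = (7669/18, 12067/18)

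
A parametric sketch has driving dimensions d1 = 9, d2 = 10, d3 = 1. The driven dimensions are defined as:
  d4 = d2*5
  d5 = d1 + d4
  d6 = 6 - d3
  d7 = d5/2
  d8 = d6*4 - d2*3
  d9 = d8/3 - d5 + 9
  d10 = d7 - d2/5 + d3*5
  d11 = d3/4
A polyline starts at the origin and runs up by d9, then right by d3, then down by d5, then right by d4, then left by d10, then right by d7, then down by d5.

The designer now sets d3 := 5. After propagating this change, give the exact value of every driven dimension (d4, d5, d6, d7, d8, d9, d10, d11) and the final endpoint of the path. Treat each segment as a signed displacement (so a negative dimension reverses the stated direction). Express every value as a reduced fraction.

d4 = 50
d5 = 59
d6 = 1
d7 = 59/2
d8 = -26
d9 = -176/3
d10 = 105/2
d11 = 5/4
endpoint = (32, -530/3)

Apply edit: d3 := 5
  d4 = d2*5 = 50
  d5 = d1 + d4 = 59
  d6 = 6 - d3 = 1
  d7 = d5/2 = 59/2
  d8 = d6*4 - d2*3 = -26
  d9 = d8/3 - d5 + 9 = -176/3
  d10 = d7 - d2/5 + d3*5 = 105/2
  d11 = d3/4 = 5/4
Walk from origin (0, 0):
  seg 1: up by d9 = -176/3 → (0, -176/3)
  seg 2: right by d3 = 5 → (5, -176/3)
  seg 3: down by d5 = 59 → (5, -353/3)
  seg 4: right by d4 = 50 → (55, -353/3)
  seg 5: left by d10 = 105/2 → (5/2, -353/3)
  seg 6: right by d7 = 59/2 → (32, -353/3)
  seg 7: down by d5 = 59 → (32, -530/3)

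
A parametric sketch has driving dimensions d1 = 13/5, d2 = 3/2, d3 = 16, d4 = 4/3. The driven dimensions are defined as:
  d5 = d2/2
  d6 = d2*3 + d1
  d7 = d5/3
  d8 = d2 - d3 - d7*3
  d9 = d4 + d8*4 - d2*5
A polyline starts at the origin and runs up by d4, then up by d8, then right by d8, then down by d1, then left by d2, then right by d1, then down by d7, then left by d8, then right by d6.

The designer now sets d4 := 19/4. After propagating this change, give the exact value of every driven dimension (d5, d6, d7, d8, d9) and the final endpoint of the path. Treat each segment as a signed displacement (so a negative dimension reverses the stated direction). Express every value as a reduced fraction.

d5 = 3/4
d6 = 71/10
d7 = 1/4
d8 = -61/4
d9 = -255/4
endpoint = (41/5, -267/20)

Apply edit: d4 := 19/4
  d5 = d2/2 = 3/4
  d6 = d2*3 + d1 = 71/10
  d7 = d5/3 = 1/4
  d8 = d2 - d3 - d7*3 = -61/4
  d9 = d4 + d8*4 - d2*5 = -255/4
Walk from origin (0, 0):
  seg 1: up by d4 = 19/4 → (0, 19/4)
  seg 2: up by d8 = -61/4 → (0, -21/2)
  seg 3: right by d8 = -61/4 → (-61/4, -21/2)
  seg 4: down by d1 = 13/5 → (-61/4, -131/10)
  seg 5: left by d2 = 3/2 → (-67/4, -131/10)
  seg 6: right by d1 = 13/5 → (-283/20, -131/10)
  seg 7: down by d7 = 1/4 → (-283/20, -267/20)
  seg 8: left by d8 = -61/4 → (11/10, -267/20)
  seg 9: right by d6 = 71/10 → (41/5, -267/20)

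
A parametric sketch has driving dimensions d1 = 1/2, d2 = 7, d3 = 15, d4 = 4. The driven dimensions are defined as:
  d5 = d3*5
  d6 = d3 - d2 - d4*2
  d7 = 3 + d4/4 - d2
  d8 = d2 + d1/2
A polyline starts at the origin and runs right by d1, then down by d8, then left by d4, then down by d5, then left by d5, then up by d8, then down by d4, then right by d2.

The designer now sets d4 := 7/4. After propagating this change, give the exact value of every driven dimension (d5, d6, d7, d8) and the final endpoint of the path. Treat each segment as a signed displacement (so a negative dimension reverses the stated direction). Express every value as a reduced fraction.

d5 = 75
d6 = 9/2
d7 = -57/16
d8 = 29/4
endpoint = (-277/4, -307/4)

Apply edit: d4 := 7/4
  d5 = d3*5 = 75
  d6 = d3 - d2 - d4*2 = 9/2
  d7 = 3 + d4/4 - d2 = -57/16
  d8 = d2 + d1/2 = 29/4
Walk from origin (0, 0):
  seg 1: right by d1 = 1/2 → (1/2, 0)
  seg 2: down by d8 = 29/4 → (1/2, -29/4)
  seg 3: left by d4 = 7/4 → (-5/4, -29/4)
  seg 4: down by d5 = 75 → (-5/4, -329/4)
  seg 5: left by d5 = 75 → (-305/4, -329/4)
  seg 6: up by d8 = 29/4 → (-305/4, -75)
  seg 7: down by d4 = 7/4 → (-305/4, -307/4)
  seg 8: right by d2 = 7 → (-277/4, -307/4)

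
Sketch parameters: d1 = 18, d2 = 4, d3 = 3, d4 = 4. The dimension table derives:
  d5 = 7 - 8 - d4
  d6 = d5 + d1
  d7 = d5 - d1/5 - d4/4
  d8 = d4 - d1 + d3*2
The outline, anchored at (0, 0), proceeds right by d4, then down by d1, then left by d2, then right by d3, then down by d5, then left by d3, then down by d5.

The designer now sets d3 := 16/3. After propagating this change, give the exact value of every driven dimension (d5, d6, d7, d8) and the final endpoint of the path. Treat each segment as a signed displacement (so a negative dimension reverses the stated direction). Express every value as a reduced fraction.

d5 = -5
d6 = 13
d7 = -48/5
d8 = -10/3
endpoint = (0, -8)

Apply edit: d3 := 16/3
  d5 = 7 - 8 - d4 = -5
  d6 = d5 + d1 = 13
  d7 = d5 - d1/5 - d4/4 = -48/5
  d8 = d4 - d1 + d3*2 = -10/3
Walk from origin (0, 0):
  seg 1: right by d4 = 4 → (4, 0)
  seg 2: down by d1 = 18 → (4, -18)
  seg 3: left by d2 = 4 → (0, -18)
  seg 4: right by d3 = 16/3 → (16/3, -18)
  seg 5: down by d5 = -5 → (16/3, -13)
  seg 6: left by d3 = 16/3 → (0, -13)
  seg 7: down by d5 = -5 → (0, -8)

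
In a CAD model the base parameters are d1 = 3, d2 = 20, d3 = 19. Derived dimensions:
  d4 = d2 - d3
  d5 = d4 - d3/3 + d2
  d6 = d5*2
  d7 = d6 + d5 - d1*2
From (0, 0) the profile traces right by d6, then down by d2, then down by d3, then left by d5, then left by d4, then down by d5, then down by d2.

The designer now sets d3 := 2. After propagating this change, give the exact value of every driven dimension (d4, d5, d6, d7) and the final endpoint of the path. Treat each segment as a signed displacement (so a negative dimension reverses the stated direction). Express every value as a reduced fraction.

d4 = 18
d5 = 112/3
d6 = 224/3
d7 = 106
endpoint = (58/3, -238/3)

Apply edit: d3 := 2
  d4 = d2 - d3 = 18
  d5 = d4 - d3/3 + d2 = 112/3
  d6 = d5*2 = 224/3
  d7 = d6 + d5 - d1*2 = 106
Walk from origin (0, 0):
  seg 1: right by d6 = 224/3 → (224/3, 0)
  seg 2: down by d2 = 20 → (224/3, -20)
  seg 3: down by d3 = 2 → (224/3, -22)
  seg 4: left by d5 = 112/3 → (112/3, -22)
  seg 5: left by d4 = 18 → (58/3, -22)
  seg 6: down by d5 = 112/3 → (58/3, -178/3)
  seg 7: down by d2 = 20 → (58/3, -238/3)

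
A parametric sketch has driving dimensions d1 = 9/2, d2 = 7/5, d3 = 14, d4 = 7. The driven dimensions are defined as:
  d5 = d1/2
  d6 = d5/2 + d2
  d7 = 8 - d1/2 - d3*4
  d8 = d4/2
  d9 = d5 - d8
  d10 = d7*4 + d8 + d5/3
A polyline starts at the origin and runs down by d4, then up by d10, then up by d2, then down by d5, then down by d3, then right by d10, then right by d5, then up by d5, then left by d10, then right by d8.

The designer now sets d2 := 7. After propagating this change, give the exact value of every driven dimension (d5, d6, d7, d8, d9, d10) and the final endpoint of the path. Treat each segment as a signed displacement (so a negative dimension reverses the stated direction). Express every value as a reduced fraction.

Apply edit: d2 := 7
  d5 = d1/2 = 9/4
  d6 = d5/2 + d2 = 65/8
  d7 = 8 - d1/2 - d3*4 = -201/4
  d8 = d4/2 = 7/2
  d9 = d5 - d8 = -5/4
  d10 = d7*4 + d8 + d5/3 = -787/4
Walk from origin (0, 0):
  seg 1: down by d4 = 7 → (0, -7)
  seg 2: up by d10 = -787/4 → (0, -815/4)
  seg 3: up by d2 = 7 → (0, -787/4)
  seg 4: down by d5 = 9/4 → (0, -199)
  seg 5: down by d3 = 14 → (0, -213)
  seg 6: right by d10 = -787/4 → (-787/4, -213)
  seg 7: right by d5 = 9/4 → (-389/2, -213)
  seg 8: up by d5 = 9/4 → (-389/2, -843/4)
  seg 9: left by d10 = -787/4 → (9/4, -843/4)
  seg 10: right by d8 = 7/2 → (23/4, -843/4)

d5 = 9/4
d6 = 65/8
d7 = -201/4
d8 = 7/2
d9 = -5/4
d10 = -787/4
endpoint = (23/4, -843/4)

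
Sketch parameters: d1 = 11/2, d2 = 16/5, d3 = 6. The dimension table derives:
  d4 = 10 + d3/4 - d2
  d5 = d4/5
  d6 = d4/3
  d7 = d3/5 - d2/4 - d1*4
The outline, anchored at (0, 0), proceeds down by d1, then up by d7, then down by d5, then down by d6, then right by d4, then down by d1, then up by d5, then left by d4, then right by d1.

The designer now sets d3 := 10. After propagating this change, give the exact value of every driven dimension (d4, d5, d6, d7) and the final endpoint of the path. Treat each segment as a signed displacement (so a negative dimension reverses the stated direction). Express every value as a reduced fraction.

Apply edit: d3 := 10
  d4 = 10 + d3/4 - d2 = 93/10
  d5 = d4/5 = 93/50
  d6 = d4/3 = 31/10
  d7 = d3/5 - d2/4 - d1*4 = -104/5
Walk from origin (0, 0):
  seg 1: down by d1 = 11/2 → (0, -11/2)
  seg 2: up by d7 = -104/5 → (0, -263/10)
  seg 3: down by d5 = 93/50 → (0, -704/25)
  seg 4: down by d6 = 31/10 → (0, -1563/50)
  seg 5: right by d4 = 93/10 → (93/10, -1563/50)
  seg 6: down by d1 = 11/2 → (93/10, -919/25)
  seg 7: up by d5 = 93/50 → (93/10, -349/10)
  seg 8: left by d4 = 93/10 → (0, -349/10)
  seg 9: right by d1 = 11/2 → (11/2, -349/10)

d4 = 93/10
d5 = 93/50
d6 = 31/10
d7 = -104/5
endpoint = (11/2, -349/10)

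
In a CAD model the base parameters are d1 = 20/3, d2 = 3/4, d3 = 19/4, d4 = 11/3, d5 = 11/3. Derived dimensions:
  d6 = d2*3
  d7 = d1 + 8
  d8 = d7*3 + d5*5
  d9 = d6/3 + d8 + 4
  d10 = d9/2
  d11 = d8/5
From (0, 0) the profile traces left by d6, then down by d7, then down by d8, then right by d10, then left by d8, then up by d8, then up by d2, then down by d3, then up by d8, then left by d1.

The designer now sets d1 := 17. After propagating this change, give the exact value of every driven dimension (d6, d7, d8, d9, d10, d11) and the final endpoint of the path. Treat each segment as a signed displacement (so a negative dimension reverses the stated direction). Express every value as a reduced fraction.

d6 = 9/4
d7 = 25
d8 = 280/3
d9 = 1177/12
d10 = 1177/24
d11 = 56/3
endpoint = (-1525/24, 193/3)

Apply edit: d1 := 17
  d6 = d2*3 = 9/4
  d7 = d1 + 8 = 25
  d8 = d7*3 + d5*5 = 280/3
  d9 = d6/3 + d8 + 4 = 1177/12
  d10 = d9/2 = 1177/24
  d11 = d8/5 = 56/3
Walk from origin (0, 0):
  seg 1: left by d6 = 9/4 → (-9/4, 0)
  seg 2: down by d7 = 25 → (-9/4, -25)
  seg 3: down by d8 = 280/3 → (-9/4, -355/3)
  seg 4: right by d10 = 1177/24 → (1123/24, -355/3)
  seg 5: left by d8 = 280/3 → (-1117/24, -355/3)
  seg 6: up by d8 = 280/3 → (-1117/24, -25)
  seg 7: up by d2 = 3/4 → (-1117/24, -97/4)
  seg 8: down by d3 = 19/4 → (-1117/24, -29)
  seg 9: up by d8 = 280/3 → (-1117/24, 193/3)
  seg 10: left by d1 = 17 → (-1525/24, 193/3)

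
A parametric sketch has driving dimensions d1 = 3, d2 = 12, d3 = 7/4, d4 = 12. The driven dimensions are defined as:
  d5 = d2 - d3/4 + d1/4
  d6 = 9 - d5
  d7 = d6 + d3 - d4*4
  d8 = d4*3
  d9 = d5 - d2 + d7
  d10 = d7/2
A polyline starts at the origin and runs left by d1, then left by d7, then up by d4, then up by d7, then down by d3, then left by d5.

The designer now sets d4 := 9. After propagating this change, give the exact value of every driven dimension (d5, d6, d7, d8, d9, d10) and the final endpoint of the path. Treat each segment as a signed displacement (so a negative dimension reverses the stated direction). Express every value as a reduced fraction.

Apply edit: d4 := 9
  d5 = d2 - d3/4 + d1/4 = 197/16
  d6 = 9 - d5 = -53/16
  d7 = d6 + d3 - d4*4 = -601/16
  d8 = d4*3 = 27
  d9 = d5 - d2 + d7 = -149/4
  d10 = d7/2 = -601/32
Walk from origin (0, 0):
  seg 1: left by d1 = 3 → (-3, 0)
  seg 2: left by d7 = -601/16 → (553/16, 0)
  seg 3: up by d4 = 9 → (553/16, 9)
  seg 4: up by d7 = -601/16 → (553/16, -457/16)
  seg 5: down by d3 = 7/4 → (553/16, -485/16)
  seg 6: left by d5 = 197/16 → (89/4, -485/16)

d5 = 197/16
d6 = -53/16
d7 = -601/16
d8 = 27
d9 = -149/4
d10 = -601/32
endpoint = (89/4, -485/16)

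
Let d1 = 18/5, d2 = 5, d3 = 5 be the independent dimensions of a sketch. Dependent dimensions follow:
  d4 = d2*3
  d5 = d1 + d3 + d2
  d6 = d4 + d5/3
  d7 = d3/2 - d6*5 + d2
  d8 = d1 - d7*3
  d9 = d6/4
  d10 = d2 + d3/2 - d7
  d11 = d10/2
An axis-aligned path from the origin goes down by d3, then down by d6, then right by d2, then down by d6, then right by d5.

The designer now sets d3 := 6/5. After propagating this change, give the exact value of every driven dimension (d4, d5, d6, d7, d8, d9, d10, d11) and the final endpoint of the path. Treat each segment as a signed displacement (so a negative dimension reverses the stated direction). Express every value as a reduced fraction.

Apply edit: d3 := 6/5
  d4 = d2*3 = 15
  d5 = d1 + d3 + d2 = 49/5
  d6 = d4 + d5/3 = 274/15
  d7 = d3/2 - d6*5 + d2 = -1286/15
  d8 = d1 - d7*3 = 1304/5
  d9 = d6/4 = 137/30
  d10 = d2 + d3/2 - d7 = 274/3
  d11 = d10/2 = 137/3
Walk from origin (0, 0):
  seg 1: down by d3 = 6/5 → (0, -6/5)
  seg 2: down by d6 = 274/15 → (0, -292/15)
  seg 3: right by d2 = 5 → (5, -292/15)
  seg 4: down by d6 = 274/15 → (5, -566/15)
  seg 5: right by d5 = 49/5 → (74/5, -566/15)

d4 = 15
d5 = 49/5
d6 = 274/15
d7 = -1286/15
d8 = 1304/5
d9 = 137/30
d10 = 274/3
d11 = 137/3
endpoint = (74/5, -566/15)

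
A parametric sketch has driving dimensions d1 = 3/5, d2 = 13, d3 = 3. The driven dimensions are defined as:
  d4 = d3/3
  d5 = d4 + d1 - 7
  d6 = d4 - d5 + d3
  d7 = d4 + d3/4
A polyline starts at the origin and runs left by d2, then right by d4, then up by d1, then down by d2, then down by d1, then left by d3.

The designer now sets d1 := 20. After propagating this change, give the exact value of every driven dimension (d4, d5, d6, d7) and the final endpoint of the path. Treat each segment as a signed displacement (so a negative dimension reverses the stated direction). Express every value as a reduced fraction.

d4 = 1
d5 = 14
d6 = -10
d7 = 7/4
endpoint = (-15, -13)

Apply edit: d1 := 20
  d4 = d3/3 = 1
  d5 = d4 + d1 - 7 = 14
  d6 = d4 - d5 + d3 = -10
  d7 = d4 + d3/4 = 7/4
Walk from origin (0, 0):
  seg 1: left by d2 = 13 → (-13, 0)
  seg 2: right by d4 = 1 → (-12, 0)
  seg 3: up by d1 = 20 → (-12, 20)
  seg 4: down by d2 = 13 → (-12, 7)
  seg 5: down by d1 = 20 → (-12, -13)
  seg 6: left by d3 = 3 → (-15, -13)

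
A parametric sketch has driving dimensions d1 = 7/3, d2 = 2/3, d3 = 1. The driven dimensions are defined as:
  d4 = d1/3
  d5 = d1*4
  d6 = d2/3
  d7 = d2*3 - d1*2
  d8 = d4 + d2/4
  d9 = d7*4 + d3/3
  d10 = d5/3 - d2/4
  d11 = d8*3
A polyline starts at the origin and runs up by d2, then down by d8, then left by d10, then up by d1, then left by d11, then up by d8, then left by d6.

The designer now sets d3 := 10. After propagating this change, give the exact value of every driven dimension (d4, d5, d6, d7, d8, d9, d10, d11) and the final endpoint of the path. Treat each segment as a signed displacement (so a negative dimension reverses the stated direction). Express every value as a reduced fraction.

d4 = 7/9
d5 = 28/3
d6 = 2/9
d7 = -8/3
d8 = 17/18
d9 = -22/3
d10 = 53/18
d11 = 17/6
endpoint = (-6, 3)

Apply edit: d3 := 10
  d4 = d1/3 = 7/9
  d5 = d1*4 = 28/3
  d6 = d2/3 = 2/9
  d7 = d2*3 - d1*2 = -8/3
  d8 = d4 + d2/4 = 17/18
  d9 = d7*4 + d3/3 = -22/3
  d10 = d5/3 - d2/4 = 53/18
  d11 = d8*3 = 17/6
Walk from origin (0, 0):
  seg 1: up by d2 = 2/3 → (0, 2/3)
  seg 2: down by d8 = 17/18 → (0, -5/18)
  seg 3: left by d10 = 53/18 → (-53/18, -5/18)
  seg 4: up by d1 = 7/3 → (-53/18, 37/18)
  seg 5: left by d11 = 17/6 → (-52/9, 37/18)
  seg 6: up by d8 = 17/18 → (-52/9, 3)
  seg 7: left by d6 = 2/9 → (-6, 3)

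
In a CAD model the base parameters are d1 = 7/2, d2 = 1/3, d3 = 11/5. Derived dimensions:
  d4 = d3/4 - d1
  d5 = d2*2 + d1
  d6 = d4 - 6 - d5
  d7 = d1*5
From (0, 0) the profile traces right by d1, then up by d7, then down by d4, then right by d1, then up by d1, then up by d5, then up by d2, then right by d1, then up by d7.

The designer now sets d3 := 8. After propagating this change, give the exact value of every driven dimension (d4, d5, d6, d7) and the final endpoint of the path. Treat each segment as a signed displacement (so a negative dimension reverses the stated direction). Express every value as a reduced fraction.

Apply edit: d3 := 8
  d4 = d3/4 - d1 = -3/2
  d5 = d2*2 + d1 = 25/6
  d6 = d4 - 6 - d5 = -35/3
  d7 = d1*5 = 35/2
Walk from origin (0, 0):
  seg 1: right by d1 = 7/2 → (7/2, 0)
  seg 2: up by d7 = 35/2 → (7/2, 35/2)
  seg 3: down by d4 = -3/2 → (7/2, 19)
  seg 4: right by d1 = 7/2 → (7, 19)
  seg 5: up by d1 = 7/2 → (7, 45/2)
  seg 6: up by d5 = 25/6 → (7, 80/3)
  seg 7: up by d2 = 1/3 → (7, 27)
  seg 8: right by d1 = 7/2 → (21/2, 27)
  seg 9: up by d7 = 35/2 → (21/2, 89/2)

d4 = -3/2
d5 = 25/6
d6 = -35/3
d7 = 35/2
endpoint = (21/2, 89/2)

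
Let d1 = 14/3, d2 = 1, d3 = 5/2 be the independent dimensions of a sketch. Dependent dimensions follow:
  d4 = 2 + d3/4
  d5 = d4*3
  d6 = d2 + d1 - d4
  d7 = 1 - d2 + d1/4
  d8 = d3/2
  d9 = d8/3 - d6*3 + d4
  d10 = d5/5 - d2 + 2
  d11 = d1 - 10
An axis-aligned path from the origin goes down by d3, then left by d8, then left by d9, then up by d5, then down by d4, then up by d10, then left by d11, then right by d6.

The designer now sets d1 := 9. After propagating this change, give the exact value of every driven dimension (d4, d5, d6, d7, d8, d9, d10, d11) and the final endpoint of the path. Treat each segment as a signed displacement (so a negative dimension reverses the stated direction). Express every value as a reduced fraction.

d4 = 21/8
d5 = 63/8
d6 = 59/8
d7 = 9/4
d8 = 5/4
d9 = -229/12
d10 = 103/40
d11 = -1
endpoint = (629/24, 213/40)

Apply edit: d1 := 9
  d4 = 2 + d3/4 = 21/8
  d5 = d4*3 = 63/8
  d6 = d2 + d1 - d4 = 59/8
  d7 = 1 - d2 + d1/4 = 9/4
  d8 = d3/2 = 5/4
  d9 = d8/3 - d6*3 + d4 = -229/12
  d10 = d5/5 - d2 + 2 = 103/40
  d11 = d1 - 10 = -1
Walk from origin (0, 0):
  seg 1: down by d3 = 5/2 → (0, -5/2)
  seg 2: left by d8 = 5/4 → (-5/4, -5/2)
  seg 3: left by d9 = -229/12 → (107/6, -5/2)
  seg 4: up by d5 = 63/8 → (107/6, 43/8)
  seg 5: down by d4 = 21/8 → (107/6, 11/4)
  seg 6: up by d10 = 103/40 → (107/6, 213/40)
  seg 7: left by d11 = -1 → (113/6, 213/40)
  seg 8: right by d6 = 59/8 → (629/24, 213/40)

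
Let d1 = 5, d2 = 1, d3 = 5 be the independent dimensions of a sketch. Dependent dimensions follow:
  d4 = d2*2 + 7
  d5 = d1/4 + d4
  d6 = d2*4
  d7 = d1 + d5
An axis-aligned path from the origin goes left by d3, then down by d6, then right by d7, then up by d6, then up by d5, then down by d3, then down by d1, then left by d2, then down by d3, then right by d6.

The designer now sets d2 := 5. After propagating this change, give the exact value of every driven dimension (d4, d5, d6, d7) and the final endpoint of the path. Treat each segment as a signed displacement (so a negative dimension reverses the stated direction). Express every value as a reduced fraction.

Apply edit: d2 := 5
  d4 = d2*2 + 7 = 17
  d5 = d1/4 + d4 = 73/4
  d6 = d2*4 = 20
  d7 = d1 + d5 = 93/4
Walk from origin (0, 0):
  seg 1: left by d3 = 5 → (-5, 0)
  seg 2: down by d6 = 20 → (-5, -20)
  seg 3: right by d7 = 93/4 → (73/4, -20)
  seg 4: up by d6 = 20 → (73/4, 0)
  seg 5: up by d5 = 73/4 → (73/4, 73/4)
  seg 6: down by d3 = 5 → (73/4, 53/4)
  seg 7: down by d1 = 5 → (73/4, 33/4)
  seg 8: left by d2 = 5 → (53/4, 33/4)
  seg 9: down by d3 = 5 → (53/4, 13/4)
  seg 10: right by d6 = 20 → (133/4, 13/4)

d4 = 17
d5 = 73/4
d6 = 20
d7 = 93/4
endpoint = (133/4, 13/4)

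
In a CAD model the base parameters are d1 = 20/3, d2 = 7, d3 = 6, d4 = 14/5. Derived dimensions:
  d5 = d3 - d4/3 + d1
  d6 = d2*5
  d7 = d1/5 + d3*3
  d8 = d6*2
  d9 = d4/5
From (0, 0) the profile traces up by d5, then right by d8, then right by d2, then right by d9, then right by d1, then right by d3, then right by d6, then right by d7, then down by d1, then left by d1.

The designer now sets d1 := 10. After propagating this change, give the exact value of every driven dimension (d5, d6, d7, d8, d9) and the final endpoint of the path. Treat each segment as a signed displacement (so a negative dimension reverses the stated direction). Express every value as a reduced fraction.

Apply edit: d1 := 10
  d5 = d3 - d4/3 + d1 = 226/15
  d6 = d2*5 = 35
  d7 = d1/5 + d3*3 = 20
  d8 = d6*2 = 70
  d9 = d4/5 = 14/25
Walk from origin (0, 0):
  seg 1: up by d5 = 226/15 → (0, 226/15)
  seg 2: right by d8 = 70 → (70, 226/15)
  seg 3: right by d2 = 7 → (77, 226/15)
  seg 4: right by d9 = 14/25 → (1939/25, 226/15)
  seg 5: right by d1 = 10 → (2189/25, 226/15)
  seg 6: right by d3 = 6 → (2339/25, 226/15)
  seg 7: right by d6 = 35 → (3214/25, 226/15)
  seg 8: right by d7 = 20 → (3714/25, 226/15)
  seg 9: down by d1 = 10 → (3714/25, 76/15)
  seg 10: left by d1 = 10 → (3464/25, 76/15)

d5 = 226/15
d6 = 35
d7 = 20
d8 = 70
d9 = 14/25
endpoint = (3464/25, 76/15)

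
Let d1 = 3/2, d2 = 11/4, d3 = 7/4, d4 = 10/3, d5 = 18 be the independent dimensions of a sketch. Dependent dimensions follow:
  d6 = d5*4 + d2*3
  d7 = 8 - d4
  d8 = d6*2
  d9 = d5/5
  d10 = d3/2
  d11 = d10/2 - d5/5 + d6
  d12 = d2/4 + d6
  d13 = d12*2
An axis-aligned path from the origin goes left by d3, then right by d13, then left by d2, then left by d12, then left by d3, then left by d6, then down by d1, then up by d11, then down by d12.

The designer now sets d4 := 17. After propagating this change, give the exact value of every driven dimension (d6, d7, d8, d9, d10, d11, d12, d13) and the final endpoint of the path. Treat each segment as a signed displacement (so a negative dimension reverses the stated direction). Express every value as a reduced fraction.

d6 = 321/4
d7 = -9
d8 = 321/2
d9 = 18/5
d10 = 7/8
d11 = 6167/80
d12 = 1295/16
d13 = 1295/8
endpoint = (-89/16, -107/20)

Apply edit: d4 := 17
  d6 = d5*4 + d2*3 = 321/4
  d7 = 8 - d4 = -9
  d8 = d6*2 = 321/2
  d9 = d5/5 = 18/5
  d10 = d3/2 = 7/8
  d11 = d10/2 - d5/5 + d6 = 6167/80
  d12 = d2/4 + d6 = 1295/16
  d13 = d12*2 = 1295/8
Walk from origin (0, 0):
  seg 1: left by d3 = 7/4 → (-7/4, 0)
  seg 2: right by d13 = 1295/8 → (1281/8, 0)
  seg 3: left by d2 = 11/4 → (1259/8, 0)
  seg 4: left by d12 = 1295/16 → (1223/16, 0)
  seg 5: left by d3 = 7/4 → (1195/16, 0)
  seg 6: left by d6 = 321/4 → (-89/16, 0)
  seg 7: down by d1 = 3/2 → (-89/16, -3/2)
  seg 8: up by d11 = 6167/80 → (-89/16, 6047/80)
  seg 9: down by d12 = 1295/16 → (-89/16, -107/20)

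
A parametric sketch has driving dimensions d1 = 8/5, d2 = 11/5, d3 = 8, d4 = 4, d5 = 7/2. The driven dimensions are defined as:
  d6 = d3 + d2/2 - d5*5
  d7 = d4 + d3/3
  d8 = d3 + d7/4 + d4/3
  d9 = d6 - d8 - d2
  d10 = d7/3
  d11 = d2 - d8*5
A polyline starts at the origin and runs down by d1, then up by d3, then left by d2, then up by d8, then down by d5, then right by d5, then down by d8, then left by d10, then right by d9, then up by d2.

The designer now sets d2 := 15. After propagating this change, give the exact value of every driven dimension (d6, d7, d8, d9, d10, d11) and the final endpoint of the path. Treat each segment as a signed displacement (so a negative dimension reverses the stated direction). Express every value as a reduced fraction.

Apply edit: d2 := 15
  d6 = d3 + d2/2 - d5*5 = -2
  d7 = d4 + d3/3 = 20/3
  d8 = d3 + d7/4 + d4/3 = 11
  d9 = d6 - d8 - d2 = -28
  d10 = d7/3 = 20/9
  d11 = d2 - d8*5 = -40
Walk from origin (0, 0):
  seg 1: down by d1 = 8/5 → (0, -8/5)
  seg 2: up by d3 = 8 → (0, 32/5)
  seg 3: left by d2 = 15 → (-15, 32/5)
  seg 4: up by d8 = 11 → (-15, 87/5)
  seg 5: down by d5 = 7/2 → (-15, 139/10)
  seg 6: right by d5 = 7/2 → (-23/2, 139/10)
  seg 7: down by d8 = 11 → (-23/2, 29/10)
  seg 8: left by d10 = 20/9 → (-247/18, 29/10)
  seg 9: right by d9 = -28 → (-751/18, 29/10)
  seg 10: up by d2 = 15 → (-751/18, 179/10)

d6 = -2
d7 = 20/3
d8 = 11
d9 = -28
d10 = 20/9
d11 = -40
endpoint = (-751/18, 179/10)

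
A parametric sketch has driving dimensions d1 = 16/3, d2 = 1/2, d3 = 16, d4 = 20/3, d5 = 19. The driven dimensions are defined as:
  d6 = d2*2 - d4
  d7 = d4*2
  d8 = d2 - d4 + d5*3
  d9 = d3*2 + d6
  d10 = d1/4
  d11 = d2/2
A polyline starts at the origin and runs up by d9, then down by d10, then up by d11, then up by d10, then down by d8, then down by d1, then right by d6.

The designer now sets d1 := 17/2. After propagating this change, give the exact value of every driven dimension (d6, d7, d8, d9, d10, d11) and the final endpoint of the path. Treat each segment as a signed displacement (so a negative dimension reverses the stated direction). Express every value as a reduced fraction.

d6 = -17/3
d7 = 40/3
d8 = 305/6
d9 = 79/3
d10 = 17/8
d11 = 1/4
endpoint = (-17/3, -131/4)

Apply edit: d1 := 17/2
  d6 = d2*2 - d4 = -17/3
  d7 = d4*2 = 40/3
  d8 = d2 - d4 + d5*3 = 305/6
  d9 = d3*2 + d6 = 79/3
  d10 = d1/4 = 17/8
  d11 = d2/2 = 1/4
Walk from origin (0, 0):
  seg 1: up by d9 = 79/3 → (0, 79/3)
  seg 2: down by d10 = 17/8 → (0, 581/24)
  seg 3: up by d11 = 1/4 → (0, 587/24)
  seg 4: up by d10 = 17/8 → (0, 319/12)
  seg 5: down by d8 = 305/6 → (0, -97/4)
  seg 6: down by d1 = 17/2 → (0, -131/4)
  seg 7: right by d6 = -17/3 → (-17/3, -131/4)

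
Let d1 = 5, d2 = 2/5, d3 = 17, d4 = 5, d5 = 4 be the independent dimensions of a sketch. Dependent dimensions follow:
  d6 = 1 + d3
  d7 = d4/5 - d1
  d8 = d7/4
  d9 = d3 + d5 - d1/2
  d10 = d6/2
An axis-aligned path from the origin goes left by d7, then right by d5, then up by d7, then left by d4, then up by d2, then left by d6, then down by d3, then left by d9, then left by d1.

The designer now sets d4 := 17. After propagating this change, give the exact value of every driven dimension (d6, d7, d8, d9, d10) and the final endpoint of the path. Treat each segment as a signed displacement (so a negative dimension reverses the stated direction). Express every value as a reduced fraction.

d6 = 18
d7 = -8/5
d8 = -2/5
d9 = 37/2
d10 = 9
endpoint = (-529/10, -91/5)

Apply edit: d4 := 17
  d6 = 1 + d3 = 18
  d7 = d4/5 - d1 = -8/5
  d8 = d7/4 = -2/5
  d9 = d3 + d5 - d1/2 = 37/2
  d10 = d6/2 = 9
Walk from origin (0, 0):
  seg 1: left by d7 = -8/5 → (8/5, 0)
  seg 2: right by d5 = 4 → (28/5, 0)
  seg 3: up by d7 = -8/5 → (28/5, -8/5)
  seg 4: left by d4 = 17 → (-57/5, -8/5)
  seg 5: up by d2 = 2/5 → (-57/5, -6/5)
  seg 6: left by d6 = 18 → (-147/5, -6/5)
  seg 7: down by d3 = 17 → (-147/5, -91/5)
  seg 8: left by d9 = 37/2 → (-479/10, -91/5)
  seg 9: left by d1 = 5 → (-529/10, -91/5)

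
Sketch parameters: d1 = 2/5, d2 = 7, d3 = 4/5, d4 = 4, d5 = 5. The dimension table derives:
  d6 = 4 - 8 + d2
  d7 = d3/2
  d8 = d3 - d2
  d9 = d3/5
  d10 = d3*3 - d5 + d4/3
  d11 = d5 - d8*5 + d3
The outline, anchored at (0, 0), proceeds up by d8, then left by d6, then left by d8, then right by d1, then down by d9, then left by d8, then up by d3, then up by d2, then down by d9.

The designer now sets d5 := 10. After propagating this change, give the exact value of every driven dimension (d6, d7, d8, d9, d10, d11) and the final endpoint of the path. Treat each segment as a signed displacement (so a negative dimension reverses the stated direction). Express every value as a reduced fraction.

Apply edit: d5 := 10
  d6 = 4 - 8 + d2 = 3
  d7 = d3/2 = 2/5
  d8 = d3 - d2 = -31/5
  d9 = d3/5 = 4/25
  d10 = d3*3 - d5 + d4/3 = -94/15
  d11 = d5 - d8*5 + d3 = 209/5
Walk from origin (0, 0):
  seg 1: up by d8 = -31/5 → (0, -31/5)
  seg 2: left by d6 = 3 → (-3, -31/5)
  seg 3: left by d8 = -31/5 → (16/5, -31/5)
  seg 4: right by d1 = 2/5 → (18/5, -31/5)
  seg 5: down by d9 = 4/25 → (18/5, -159/25)
  seg 6: left by d8 = -31/5 → (49/5, -159/25)
  seg 7: up by d3 = 4/5 → (49/5, -139/25)
  seg 8: up by d2 = 7 → (49/5, 36/25)
  seg 9: down by d9 = 4/25 → (49/5, 32/25)

d6 = 3
d7 = 2/5
d8 = -31/5
d9 = 4/25
d10 = -94/15
d11 = 209/5
endpoint = (49/5, 32/25)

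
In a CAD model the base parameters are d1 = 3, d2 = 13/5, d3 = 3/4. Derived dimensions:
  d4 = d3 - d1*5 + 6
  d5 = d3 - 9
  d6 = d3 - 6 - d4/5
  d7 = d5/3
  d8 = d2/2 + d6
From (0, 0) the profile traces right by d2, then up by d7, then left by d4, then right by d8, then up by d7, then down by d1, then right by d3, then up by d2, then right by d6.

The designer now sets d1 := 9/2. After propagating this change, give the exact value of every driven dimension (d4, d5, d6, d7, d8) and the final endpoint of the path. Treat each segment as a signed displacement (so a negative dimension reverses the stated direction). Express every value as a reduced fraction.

Apply edit: d1 := 9/2
  d4 = d3 - d1*5 + 6 = -63/4
  d5 = d3 - 9 = -33/4
  d6 = d3 - 6 - d4/5 = -21/10
  d7 = d5/3 = -11/4
  d8 = d2/2 + d6 = -4/5
Walk from origin (0, 0):
  seg 1: right by d2 = 13/5 → (13/5, 0)
  seg 2: up by d7 = -11/4 → (13/5, -11/4)
  seg 3: left by d4 = -63/4 → (367/20, -11/4)
  seg 4: right by d8 = -4/5 → (351/20, -11/4)
  seg 5: up by d7 = -11/4 → (351/20, -11/2)
  seg 6: down by d1 = 9/2 → (351/20, -10)
  seg 7: right by d3 = 3/4 → (183/10, -10)
  seg 8: up by d2 = 13/5 → (183/10, -37/5)
  seg 9: right by d6 = -21/10 → (81/5, -37/5)

d4 = -63/4
d5 = -33/4
d6 = -21/10
d7 = -11/4
d8 = -4/5
endpoint = (81/5, -37/5)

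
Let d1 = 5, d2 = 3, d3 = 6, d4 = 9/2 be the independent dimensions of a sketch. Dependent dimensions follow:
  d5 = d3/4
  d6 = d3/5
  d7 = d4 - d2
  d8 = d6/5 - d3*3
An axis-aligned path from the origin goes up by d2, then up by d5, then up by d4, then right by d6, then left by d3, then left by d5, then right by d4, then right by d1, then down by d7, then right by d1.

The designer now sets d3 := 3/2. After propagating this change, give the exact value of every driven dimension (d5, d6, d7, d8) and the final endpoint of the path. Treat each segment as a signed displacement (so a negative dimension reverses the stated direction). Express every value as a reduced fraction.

d5 = 3/8
d6 = 3/10
d7 = 3/2
d8 = -111/25
endpoint = (517/40, 51/8)

Apply edit: d3 := 3/2
  d5 = d3/4 = 3/8
  d6 = d3/5 = 3/10
  d7 = d4 - d2 = 3/2
  d8 = d6/5 - d3*3 = -111/25
Walk from origin (0, 0):
  seg 1: up by d2 = 3 → (0, 3)
  seg 2: up by d5 = 3/8 → (0, 27/8)
  seg 3: up by d4 = 9/2 → (0, 63/8)
  seg 4: right by d6 = 3/10 → (3/10, 63/8)
  seg 5: left by d3 = 3/2 → (-6/5, 63/8)
  seg 6: left by d5 = 3/8 → (-63/40, 63/8)
  seg 7: right by d4 = 9/2 → (117/40, 63/8)
  seg 8: right by d1 = 5 → (317/40, 63/8)
  seg 9: down by d7 = 3/2 → (317/40, 51/8)
  seg 10: right by d1 = 5 → (517/40, 51/8)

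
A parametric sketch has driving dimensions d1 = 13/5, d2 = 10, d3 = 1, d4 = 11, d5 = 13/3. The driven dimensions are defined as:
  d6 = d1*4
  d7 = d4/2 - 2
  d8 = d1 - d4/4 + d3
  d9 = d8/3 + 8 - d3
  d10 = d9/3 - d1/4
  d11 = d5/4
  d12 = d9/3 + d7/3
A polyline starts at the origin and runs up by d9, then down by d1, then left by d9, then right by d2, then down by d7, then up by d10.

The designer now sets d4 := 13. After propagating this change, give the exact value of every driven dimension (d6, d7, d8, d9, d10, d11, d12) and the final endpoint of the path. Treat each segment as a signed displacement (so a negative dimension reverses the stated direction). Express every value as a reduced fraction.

Apply edit: d4 := 13
  d6 = d1*4 = 52/5
  d7 = d4/2 - 2 = 9/2
  d8 = d1 - d4/4 + d3 = 7/20
  d9 = d8/3 + 8 - d3 = 427/60
  d10 = d9/3 - d1/4 = 31/18
  d11 = d5/4 = 13/12
  d12 = d9/3 + d7/3 = 697/180
Walk from origin (0, 0):
  seg 1: up by d9 = 427/60 → (0, 427/60)
  seg 2: down by d1 = 13/5 → (0, 271/60)
  seg 3: left by d9 = 427/60 → (-427/60, 271/60)
  seg 4: right by d2 = 10 → (173/60, 271/60)
  seg 5: down by d7 = 9/2 → (173/60, 1/60)
  seg 6: up by d10 = 31/18 → (173/60, 313/180)

d6 = 52/5
d7 = 9/2
d8 = 7/20
d9 = 427/60
d10 = 31/18
d11 = 13/12
d12 = 697/180
endpoint = (173/60, 313/180)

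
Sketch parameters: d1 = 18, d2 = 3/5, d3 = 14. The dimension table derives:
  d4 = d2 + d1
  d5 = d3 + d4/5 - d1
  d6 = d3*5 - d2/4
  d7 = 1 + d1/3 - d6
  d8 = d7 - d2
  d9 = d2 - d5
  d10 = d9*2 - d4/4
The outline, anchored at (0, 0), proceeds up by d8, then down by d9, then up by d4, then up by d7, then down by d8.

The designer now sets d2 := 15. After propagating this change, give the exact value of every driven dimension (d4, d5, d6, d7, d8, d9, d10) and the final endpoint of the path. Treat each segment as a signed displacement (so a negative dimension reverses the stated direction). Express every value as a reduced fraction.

d4 = 33
d5 = 13/5
d6 = 265/4
d7 = -237/4
d8 = -297/4
d9 = 62/5
d10 = 331/20
endpoint = (0, -773/20)

Apply edit: d2 := 15
  d4 = d2 + d1 = 33
  d5 = d3 + d4/5 - d1 = 13/5
  d6 = d3*5 - d2/4 = 265/4
  d7 = 1 + d1/3 - d6 = -237/4
  d8 = d7 - d2 = -297/4
  d9 = d2 - d5 = 62/5
  d10 = d9*2 - d4/4 = 331/20
Walk from origin (0, 0):
  seg 1: up by d8 = -297/4 → (0, -297/4)
  seg 2: down by d9 = 62/5 → (0, -1733/20)
  seg 3: up by d4 = 33 → (0, -1073/20)
  seg 4: up by d7 = -237/4 → (0, -1129/10)
  seg 5: down by d8 = -297/4 → (0, -773/20)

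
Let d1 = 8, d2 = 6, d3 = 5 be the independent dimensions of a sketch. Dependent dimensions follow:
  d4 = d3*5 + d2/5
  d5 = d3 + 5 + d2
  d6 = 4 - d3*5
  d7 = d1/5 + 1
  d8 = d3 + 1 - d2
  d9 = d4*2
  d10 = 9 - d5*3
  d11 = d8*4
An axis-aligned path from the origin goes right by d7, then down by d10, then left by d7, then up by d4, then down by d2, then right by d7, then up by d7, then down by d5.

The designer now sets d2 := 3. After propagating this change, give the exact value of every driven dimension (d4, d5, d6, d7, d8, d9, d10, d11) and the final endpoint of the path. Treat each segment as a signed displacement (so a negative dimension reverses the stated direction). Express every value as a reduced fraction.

d4 = 128/5
d5 = 13
d6 = -21
d7 = 13/5
d8 = 3
d9 = 256/5
d10 = -30
d11 = 12
endpoint = (13/5, 211/5)

Apply edit: d2 := 3
  d4 = d3*5 + d2/5 = 128/5
  d5 = d3 + 5 + d2 = 13
  d6 = 4 - d3*5 = -21
  d7 = d1/5 + 1 = 13/5
  d8 = d3 + 1 - d2 = 3
  d9 = d4*2 = 256/5
  d10 = 9 - d5*3 = -30
  d11 = d8*4 = 12
Walk from origin (0, 0):
  seg 1: right by d7 = 13/5 → (13/5, 0)
  seg 2: down by d10 = -30 → (13/5, 30)
  seg 3: left by d7 = 13/5 → (0, 30)
  seg 4: up by d4 = 128/5 → (0, 278/5)
  seg 5: down by d2 = 3 → (0, 263/5)
  seg 6: right by d7 = 13/5 → (13/5, 263/5)
  seg 7: up by d7 = 13/5 → (13/5, 276/5)
  seg 8: down by d5 = 13 → (13/5, 211/5)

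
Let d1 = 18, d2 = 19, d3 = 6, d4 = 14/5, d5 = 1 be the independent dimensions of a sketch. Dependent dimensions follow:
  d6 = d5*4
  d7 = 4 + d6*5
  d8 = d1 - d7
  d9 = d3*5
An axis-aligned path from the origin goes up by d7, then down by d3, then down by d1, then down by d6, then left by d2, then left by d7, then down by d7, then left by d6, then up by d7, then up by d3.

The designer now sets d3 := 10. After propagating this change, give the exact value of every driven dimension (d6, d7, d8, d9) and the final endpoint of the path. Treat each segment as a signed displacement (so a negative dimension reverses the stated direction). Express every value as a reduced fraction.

Apply edit: d3 := 10
  d6 = d5*4 = 4
  d7 = 4 + d6*5 = 24
  d8 = d1 - d7 = -6
  d9 = d3*5 = 50
Walk from origin (0, 0):
  seg 1: up by d7 = 24 → (0, 24)
  seg 2: down by d3 = 10 → (0, 14)
  seg 3: down by d1 = 18 → (0, -4)
  seg 4: down by d6 = 4 → (0, -8)
  seg 5: left by d2 = 19 → (-19, -8)
  seg 6: left by d7 = 24 → (-43, -8)
  seg 7: down by d7 = 24 → (-43, -32)
  seg 8: left by d6 = 4 → (-47, -32)
  seg 9: up by d7 = 24 → (-47, -8)
  seg 10: up by d3 = 10 → (-47, 2)

d6 = 4
d7 = 24
d8 = -6
d9 = 50
endpoint = (-47, 2)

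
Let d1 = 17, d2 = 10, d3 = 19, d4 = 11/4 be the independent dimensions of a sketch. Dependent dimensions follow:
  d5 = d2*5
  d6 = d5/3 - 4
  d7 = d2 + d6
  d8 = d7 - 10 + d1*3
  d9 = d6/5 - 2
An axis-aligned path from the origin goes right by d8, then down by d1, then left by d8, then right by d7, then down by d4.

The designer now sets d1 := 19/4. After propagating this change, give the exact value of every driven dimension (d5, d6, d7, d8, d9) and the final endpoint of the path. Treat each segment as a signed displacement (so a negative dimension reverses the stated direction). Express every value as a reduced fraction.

Apply edit: d1 := 19/4
  d5 = d2*5 = 50
  d6 = d5/3 - 4 = 38/3
  d7 = d2 + d6 = 68/3
  d8 = d7 - 10 + d1*3 = 323/12
  d9 = d6/5 - 2 = 8/15
Walk from origin (0, 0):
  seg 1: right by d8 = 323/12 → (323/12, 0)
  seg 2: down by d1 = 19/4 → (323/12, -19/4)
  seg 3: left by d8 = 323/12 → (0, -19/4)
  seg 4: right by d7 = 68/3 → (68/3, -19/4)
  seg 5: down by d4 = 11/4 → (68/3, -15/2)

d5 = 50
d6 = 38/3
d7 = 68/3
d8 = 323/12
d9 = 8/15
endpoint = (68/3, -15/2)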